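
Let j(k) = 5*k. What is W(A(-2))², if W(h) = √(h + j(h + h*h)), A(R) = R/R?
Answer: 11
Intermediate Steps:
A(R) = 1
W(h) = √(5*h² + 6*h) (W(h) = √(h + 5*(h + h*h)) = √(h + 5*(h + h²)) = √(h + (5*h + 5*h²)) = √(5*h² + 6*h))
W(A(-2))² = (√(1*(6 + 5*1)))² = (√(1*(6 + 5)))² = (√(1*11))² = (√11)² = 11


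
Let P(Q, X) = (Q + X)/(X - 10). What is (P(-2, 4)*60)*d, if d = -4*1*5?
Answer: 400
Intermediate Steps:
P(Q, X) = (Q + X)/(-10 + X)
d = -20 (d = -4*5 = -20)
(P(-2, 4)*60)*d = (((-2 + 4)/(-10 + 4))*60)*(-20) = ((2/(-6))*60)*(-20) = (-⅙*2*60)*(-20) = -⅓*60*(-20) = -20*(-20) = 400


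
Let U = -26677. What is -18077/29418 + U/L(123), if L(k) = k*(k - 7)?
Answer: -173784437/69956004 ≈ -2.4842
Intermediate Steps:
L(k) = k*(-7 + k)
-18077/29418 + U/L(123) = -18077/29418 - 26677*1/(123*(-7 + 123)) = -18077*1/29418 - 26677/(123*116) = -18077/29418 - 26677/14268 = -173784437/69956004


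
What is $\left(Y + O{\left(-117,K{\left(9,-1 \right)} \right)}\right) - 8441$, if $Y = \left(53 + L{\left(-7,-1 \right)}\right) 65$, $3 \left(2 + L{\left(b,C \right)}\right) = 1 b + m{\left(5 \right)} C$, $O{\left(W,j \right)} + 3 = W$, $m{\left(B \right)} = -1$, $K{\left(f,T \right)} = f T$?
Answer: $-5376$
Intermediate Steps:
$K{\left(f,T \right)} = T f$
$O{\left(W,j \right)} = -3 + W$
$L{\left(b,C \right)} = -2 - \frac{C}{3} + \frac{b}{3}$ ($L{\left(b,C \right)} = -2 + \frac{1 b - C}{3} = -2 + \frac{b - C}{3} = -2 - \left(- \frac{b}{3} + \frac{C}{3}\right) = -2 - \frac{C}{3} + \frac{b}{3}$)
$Y = 3185$ ($Y = \left(53 - 4\right) 65 = 49 \cdot 65 = 3185$)
$\left(Y + O{\left(-117,K{\left(9,-1 \right)} \right)}\right) - 8441 = \left(3185 - 120\right) - 8441 = 3065 - 8441 = -5376$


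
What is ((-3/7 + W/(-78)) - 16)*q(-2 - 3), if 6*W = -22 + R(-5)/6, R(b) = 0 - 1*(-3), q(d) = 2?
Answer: -107339/3276 ≈ -32.765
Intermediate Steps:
R(b) = 3 (R(b) = 0 + 3 = 3)
W = -43/12 (W = (-22 + 3/6)/6 = (-22 + 3*(1/6))/6 = (-22 + 1/2)/6 = (1/6)*(-43/2) = -43/12 ≈ -3.5833)
((-3/7 + W/(-78)) - 16)*q(-2 - 3) = ((-3/7 - 43/12/(-78)) - 16)*2 = ((-3*1/7 - 43/12*(-1/78)) - 16)*2 = ((-3/7 + 43/936) - 16)*2 = (-2507/6552 - 16)*2 = -107339/6552*2 = -107339/3276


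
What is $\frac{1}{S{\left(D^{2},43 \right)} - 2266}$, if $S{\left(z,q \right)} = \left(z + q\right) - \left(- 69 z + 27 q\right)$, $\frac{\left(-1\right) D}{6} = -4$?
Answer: $\frac{1}{36936} \approx 2.7074 \cdot 10^{-5}$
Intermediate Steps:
$D = 24$ ($D = \left(-6\right) \left(-4\right) = 24$)
$S{\left(z,q \right)} = - 26 q + 70 z$ ($S{\left(z,q \right)} = \left(q + z\right) - \left(- 69 z + 27 q\right) = - 26 q + 70 z$)
$\frac{1}{S{\left(D^{2},43 \right)} - 2266} = \frac{1}{\left(\left(-26\right) 43 + 70 \cdot 24^{2}\right) - 2266} = \frac{1}{\left(-1118 + 70 \cdot 576\right) - 2266} = \frac{1}{\left(-1118 + 40320\right) - 2266} = \frac{1}{39202 - 2266} = \frac{1}{36936}$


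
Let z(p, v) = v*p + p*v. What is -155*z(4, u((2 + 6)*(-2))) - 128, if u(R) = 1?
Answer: -1368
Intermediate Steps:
z(p, v) = 2*p*v (z(p, v) = p*v + p*v = 2*p*v)
-155*z(4, u((2 + 6)*(-2))) - 128 = -310*4 - 128 = -155*8 - 128 = -1240 - 128 = -1368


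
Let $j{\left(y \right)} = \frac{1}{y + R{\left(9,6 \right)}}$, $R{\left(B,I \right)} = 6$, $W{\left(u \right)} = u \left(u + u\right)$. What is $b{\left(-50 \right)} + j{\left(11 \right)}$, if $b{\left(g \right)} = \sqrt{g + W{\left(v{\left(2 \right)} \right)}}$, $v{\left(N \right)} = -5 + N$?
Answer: $\frac{1}{17} + 4 i \sqrt{2} \approx 0.058824 + 5.6569 i$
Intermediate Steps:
$W{\left(u \right)} = 2 u^{2}$ ($W{\left(u \right)} = u 2 u = 2 u^{2}$)
$j{\left(y \right)} = \frac{1}{6 + y}$ ($j{\left(y \right)} = \frac{1}{y + 6} = \frac{1}{6 + y}$)
$b{\left(g \right)} = \sqrt{18 + g}$ ($b{\left(g \right)} = \sqrt{g + 2 \left(-5 + 2\right)^{2}} = \sqrt{g + 2 \left(-3\right)^{2}} = \sqrt{g + 2 \cdot 9} = \sqrt{g + 18} = \sqrt{18 + g}$)
$b{\left(-50 \right)} + j{\left(11 \right)} = \sqrt{18 - 50} + \frac{1}{6 + 11} = \sqrt{-32} + \frac{1}{17} = 4 i \sqrt{2} + \frac{1}{17} = \frac{1}{17} + 4 i \sqrt{2}$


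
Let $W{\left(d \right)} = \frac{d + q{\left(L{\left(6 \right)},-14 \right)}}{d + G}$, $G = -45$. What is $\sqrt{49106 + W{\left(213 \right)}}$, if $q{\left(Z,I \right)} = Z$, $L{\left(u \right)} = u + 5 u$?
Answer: $\frac{\sqrt{38500266}}{28} \approx 221.6$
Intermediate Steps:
$L{\left(u \right)} = 6 u$
$W{\left(d \right)} = \frac{36 + d}{-45 + d}$ ($W{\left(d \right)} = \frac{d + 6 \cdot 6}{d - 45} = \frac{d + 36}{-45 + d} = \frac{36 + d}{-45 + d}$)
$\sqrt{49106 + W{\left(213 \right)}} = \sqrt{49106 + \frac{36 + 213}{-45 + 213}} = \sqrt{49106 + \frac{1}{168} \cdot 249} = \sqrt{49106 + \frac{83}{56}} = \sqrt{\frac{2750019}{56}} = \frac{\sqrt{38500266}}{28}$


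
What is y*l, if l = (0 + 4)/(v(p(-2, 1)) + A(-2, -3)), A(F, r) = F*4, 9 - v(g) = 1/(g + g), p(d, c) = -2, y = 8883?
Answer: 142128/5 ≈ 28426.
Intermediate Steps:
v(g) = 9 - 1/(2*g) (v(g) = 9 - 1/(g + g) = 9 - 1/(2*g))
A(F, r) = 4*F
l = 16/5 (l = (0 + 4)/((9 - ½/(-2)) + 4*(-2)) = 4/((9 - ½*(-½)) - 8) = 4/((9 + ¼) - 8) = 4/(37/4 - 8) = 4/(5/4) = 4*(⅘) = 16/5 ≈ 3.2000)
y*l = 8883*(16/5) = 142128/5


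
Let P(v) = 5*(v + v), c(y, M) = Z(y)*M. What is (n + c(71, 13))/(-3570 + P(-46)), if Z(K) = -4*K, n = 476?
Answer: 1608/2015 ≈ 0.79801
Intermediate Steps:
c(y, M) = -4*M*y (c(y, M) = (-4*y)*M = -4*M*y)
P(v) = 10*v (P(v) = 5*(2*v) = 10*v)
(n + c(71, 13))/(-3570 + P(-46)) = (476 - 4*13*71)/(-3570 + 10*(-46)) = (476 - 3692)/(-3570 - 460) = -3216/(-4030) = -3216*(-1/4030) = 1608/2015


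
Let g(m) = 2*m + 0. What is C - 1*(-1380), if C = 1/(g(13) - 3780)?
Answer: 5180519/3754 ≈ 1380.0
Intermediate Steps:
g(m) = 2*m
C = -1/3754 (C = 1/(2*13 - 3780) = 1/(26 - 3780) = 1/(-3754) = -1/3754 ≈ -0.00026638)
C - 1*(-1380) = -1/3754 - 1*(-1380) = -1/3754 + 1380 = 5180519/3754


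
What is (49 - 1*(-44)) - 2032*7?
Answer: -14131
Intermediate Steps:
(49 - 1*(-44)) - 2032*7 = (49 + 44) - 127*112 = 93 - 14224 = -14131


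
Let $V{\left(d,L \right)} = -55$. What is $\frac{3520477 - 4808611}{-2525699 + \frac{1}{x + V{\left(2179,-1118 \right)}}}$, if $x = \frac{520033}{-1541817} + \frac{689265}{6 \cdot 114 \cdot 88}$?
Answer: $\frac{582932020003631226}{1142979560568983357} \approx 0.51001$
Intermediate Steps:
$x = \frac{114602074241}{10311672096}$ ($x = 520033 \left(- \frac{1}{1541817}\right) + \frac{689265}{684 \cdot 88} = - \frac{520033}{1541817} + \frac{689265}{60192} = - \frac{520033}{1541817} + 689265 \cdot \frac{1}{60192} = - \frac{520033}{1541817} + \frac{76585}{6688} = \frac{114602074241}{10311672096} \approx 11.114$)
$\frac{3520477 - 4808611}{-2525699 + \frac{1}{x + V{\left(2179,-1118 \right)}}} = \frac{3520477 - 4808611}{-2525699 + \frac{1}{\frac{114602074241}{10311672096} - 55}} = - \frac{1288134}{-2525699 + \frac{1}{- \frac{452539891039}{10311672096}}} = - \frac{1288134}{-2525699 - \frac{10311672096}{452539891039}} = - \frac{1288134}{- \frac{1142979560568983357}{452539891039}} = \left(-1288134\right) \left(- \frac{452539891039}{1142979560568983357}\right) = \frac{582932020003631226}{1142979560568983357}$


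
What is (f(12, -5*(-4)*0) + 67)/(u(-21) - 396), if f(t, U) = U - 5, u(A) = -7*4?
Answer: -31/212 ≈ -0.14623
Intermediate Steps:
u(A) = -28
f(t, U) = -5 + U
(f(12, -5*(-4)*0) + 67)/(u(-21) - 396) = ((-5 - 5*(-4)*0) + 67)/(-28 - 396) = ((-5 + 20*0) + 67)/(-424) = ((-5 + 0) + 67)*(-1/424) = (-5 + 67)*(-1/424) = 62*(-1/424) = -31/212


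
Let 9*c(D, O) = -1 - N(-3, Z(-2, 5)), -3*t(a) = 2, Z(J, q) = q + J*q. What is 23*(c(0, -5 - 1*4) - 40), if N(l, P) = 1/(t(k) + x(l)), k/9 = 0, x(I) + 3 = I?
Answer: -165991/180 ≈ -922.17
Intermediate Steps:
x(I) = -3 + I
k = 0 (k = 9*0 = 0)
t(a) = -⅔ (t(a) = -⅓*2 = -⅔)
N(l, P) = 1/(-11/3 + l) (N(l, P) = 1/(-⅔ + (-3 + l)) = 1/(-11/3 + l))
c(D, O) = -17/180 (c(D, O) = (-1 - 3/(-11 + 3*(-3)))/9 = (-1 - 3/(-11 - 9))/9 = (-1 - 3/(-20))/9 = (-1 - 3*(-1)/20)/9 = (-1 - 1*(-3/20))/9 = (-1 + 3/20)/9 = (⅑)*(-17/20) = -17/180)
23*(c(0, -5 - 1*4) - 40) = 23*(-17/180 - 40) = 23*(-7217/180) = -165991/180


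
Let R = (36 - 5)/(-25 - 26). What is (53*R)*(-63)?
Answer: 34503/17 ≈ 2029.6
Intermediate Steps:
R = -31/51 (R = 31/(-51) = 31*(-1/51) = -31/51 ≈ -0.60784)
(53*R)*(-63) = (53*(-31/51))*(-63) = -1643/51*(-63) = 34503/17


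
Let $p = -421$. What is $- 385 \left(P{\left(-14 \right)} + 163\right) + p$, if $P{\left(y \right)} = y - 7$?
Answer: $-55091$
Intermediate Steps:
$P{\left(y \right)} = -7 + y$ ($P{\left(y \right)} = y - 7 = -7 + y$)
$- 385 \left(P{\left(-14 \right)} + 163\right) + p = - 385 \left(\left(-7 - 14\right) + 163\right) - 421 = - 385 \left(-21 + 163\right) - 421 = \left(-385\right) 142 - 421 = -54670 - 421 = -55091$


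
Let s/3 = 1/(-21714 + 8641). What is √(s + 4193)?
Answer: √716597619278/13073 ≈ 64.753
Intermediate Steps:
s = -3/13073 (s = 3/(-21714 + 8641) = 3/(-13073) = 3*(-1/13073) = -3/13073 ≈ -0.00022948)
√(s + 4193) = √(-3/13073 + 4193) = √(54815086/13073) = √716597619278/13073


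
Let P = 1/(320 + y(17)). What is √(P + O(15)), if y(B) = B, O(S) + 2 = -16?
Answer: I*√2043905/337 ≈ 4.2423*I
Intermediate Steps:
O(S) = -18 (O(S) = -2 - 16 = -18)
P = 1/337 (P = 1/(320 + 17) = 1/337 ≈ 0.0029674)
√(P + O(15)) = √(1/337 - 18) = √(-6065/337) = I*√2043905/337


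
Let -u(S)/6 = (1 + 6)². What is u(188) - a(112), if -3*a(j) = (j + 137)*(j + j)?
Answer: 18298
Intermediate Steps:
u(S) = -294 (u(S) = -6*(1 + 6)² = -6*7² = -6*49 = -294)
a(j) = -2*j*(137 + j)/3 (a(j) = -(j + 137)*(j + j)/3 = -(137 + j)*2*j/3 = -2*j*(137 + j)/3)
u(188) - a(112) = -294 - (-2)*112*(137 + 112)/3 = -294 - (-2)*112*249/3 = -294 - 1*(-18592) = -294 + 18592 = 18298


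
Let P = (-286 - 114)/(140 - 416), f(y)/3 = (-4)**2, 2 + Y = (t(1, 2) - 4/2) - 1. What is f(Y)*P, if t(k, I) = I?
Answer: 1600/23 ≈ 69.565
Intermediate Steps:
Y = -3 (Y = -2 + ((2 - 4/2) - 1) = -2 + ((2 - 4*1/2) - 1) = -2 + ((2 - 2) - 1) = -2 + (0 - 1) = -2 - 1 = -3)
f(y) = 48 (f(y) = 3*(-4)**2 = 3*16 = 48)
P = 100/69 (P = -400/(-276) = -400*(-1/276) = 100/69 ≈ 1.4493)
f(Y)*P = 48*(100/69) = 1600/23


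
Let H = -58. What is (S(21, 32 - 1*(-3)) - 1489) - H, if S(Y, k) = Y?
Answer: -1410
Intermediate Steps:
(S(21, 32 - 1*(-3)) - 1489) - H = (21 - 1489) - 1*(-58) = -1468 + 58 = -1410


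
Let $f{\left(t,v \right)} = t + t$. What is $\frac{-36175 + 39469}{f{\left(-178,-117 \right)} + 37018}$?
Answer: $\frac{1647}{18331} \approx 0.089848$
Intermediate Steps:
$f{\left(t,v \right)} = 2 t$
$\frac{-36175 + 39469}{f{\left(-178,-117 \right)} + 37018} = \frac{-36175 + 39469}{2 \left(-178\right) + 37018} = \frac{3294}{-356 + 37018} = \frac{3294}{36662} = 3294 \cdot \frac{1}{36662} = \frac{1647}{18331}$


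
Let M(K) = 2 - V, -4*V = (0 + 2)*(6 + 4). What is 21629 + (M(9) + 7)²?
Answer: 21825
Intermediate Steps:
V = -5 (V = -(0 + 2)*(6 + 4)/4 = -10/2 = -¼*20 = -5)
M(K) = 7 (M(K) = 2 - 1*(-5) = 2 + 5 = 7)
21629 + (M(9) + 7)² = 21629 + (7 + 7)² = 21629 + 14² = 21629 + 196 = 21825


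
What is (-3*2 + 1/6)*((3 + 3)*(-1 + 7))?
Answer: -210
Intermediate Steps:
(-3*2 + 1/6)*((3 + 3)*(-1 + 7)) = (-6 + ⅙)*(6*6) = -35/6*36 = -210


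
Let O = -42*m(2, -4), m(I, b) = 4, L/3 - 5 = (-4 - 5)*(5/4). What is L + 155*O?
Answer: -104235/4 ≈ -26059.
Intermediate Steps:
L = -75/4 (L = 15 + 3*((-4 - 5)*(5/4)) = 15 + 3*(-45/4) = 15 - 135/4 = -75/4 ≈ -18.750)
O = -168 (O = -42*4 = -168)
L + 155*O = -75/4 + 155*(-168) = -75/4 - 26040 = -104235/4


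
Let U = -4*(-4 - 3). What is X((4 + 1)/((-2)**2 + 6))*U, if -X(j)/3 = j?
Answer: -42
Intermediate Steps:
X(j) = -3*j
U = 28 (U = -4*(-7) = 28)
X((4 + 1)/((-2)**2 + 6))*U = -3*(4 + 1)/((-2)**2 + 6)*28 = -15/(4 + 6)*28 = -15/10*28 = -3*1/2*28 = -3/2*28 = -42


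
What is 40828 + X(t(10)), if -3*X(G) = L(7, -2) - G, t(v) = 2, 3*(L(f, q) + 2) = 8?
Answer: 367456/9 ≈ 40828.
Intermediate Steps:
L(f, q) = ⅔ (L(f, q) = -2 + (⅓)*8 = -2 + 8/3 = ⅔)
X(G) = -2/9 + G/3 (X(G) = -(⅔ - G)/3 = -2/9 + G/3)
40828 + X(t(10)) = 40828 + (-2/9 + (⅓)*2) = 40828 + (-2/9 + ⅔) = 40828 + 4/9 = 367456/9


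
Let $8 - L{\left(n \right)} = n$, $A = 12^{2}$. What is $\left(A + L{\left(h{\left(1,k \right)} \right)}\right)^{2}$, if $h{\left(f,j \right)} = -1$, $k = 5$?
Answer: $23409$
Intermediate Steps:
$A = 144$
$L{\left(n \right)} = 8 - n$
$\left(A + L{\left(h{\left(1,k \right)} \right)}\right)^{2} = \left(144 + \left(8 - -1\right)\right)^{2} = \left(144 + \left(8 + 1\right)\right)^{2} = \left(144 + 9\right)^{2} = 153^{2} = 23409$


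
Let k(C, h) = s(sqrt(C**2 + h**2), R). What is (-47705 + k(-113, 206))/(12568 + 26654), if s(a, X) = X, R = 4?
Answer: -47701/39222 ≈ -1.2162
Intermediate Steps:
k(C, h) = 4
(-47705 + k(-113, 206))/(12568 + 26654) = (-47705 + 4)/(12568 + 26654) = -47701/39222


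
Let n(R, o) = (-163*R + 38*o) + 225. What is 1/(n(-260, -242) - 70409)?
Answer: -1/37000 ≈ -2.7027e-5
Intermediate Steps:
n(R, o) = 225 - 163*R + 38*o
1/(n(-260, -242) - 70409) = 1/((225 - 163*(-260) + 38*(-242)) - 70409) = 1/((225 + 42380 - 9196) - 70409) = 1/(33409 - 70409) = 1/(-37000) = -1/37000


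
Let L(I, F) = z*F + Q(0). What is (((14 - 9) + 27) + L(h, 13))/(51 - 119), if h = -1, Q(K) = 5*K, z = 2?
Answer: -29/34 ≈ -0.85294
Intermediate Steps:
L(I, F) = 2*F (L(I, F) = 2*F + 5*0 = 2*F + 0 = 2*F)
(((14 - 9) + 27) + L(h, 13))/(51 - 119) = (((14 - 9) + 27) + 2*13)/(51 - 119) = ((5 + 27) + 26)/(-68) = -(32 + 26)/68 = -1/68*58 = -29/34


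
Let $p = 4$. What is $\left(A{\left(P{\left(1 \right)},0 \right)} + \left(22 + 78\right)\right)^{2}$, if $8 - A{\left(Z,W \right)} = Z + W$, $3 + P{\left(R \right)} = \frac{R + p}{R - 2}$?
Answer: $13456$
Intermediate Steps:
$P{\left(R \right)} = -3 + \frac{4 + R}{-2 + R}$ ($P{\left(R \right)} = -3 + \frac{R + 4}{R - 2} = -3 + \frac{4 + R}{-2 + R}$)
$A{\left(Z,W \right)} = 8 - W - Z$ ($A{\left(Z,W \right)} = 8 - \left(Z + W\right) = 8 - \left(W + Z\right) = 8 - W - Z$)
$\left(A{\left(P{\left(1 \right)},0 \right)} + \left(22 + 78\right)\right)^{2} = \left(\left(8 - 0 - \frac{2 \left(5 - 1\right)}{-2 + 1}\right) + \left(22 + 78\right)\right)^{2} = \left(\left(8 + 0 - \frac{2 \left(5 - 1\right)}{-1}\right) + 100\right)^{2} = \left(\left(8 + 0 - 2 \left(-1\right) 4\right) + 100\right)^{2} = \left(\left(8 + 0 - -8\right) + 100\right)^{2} = \left(\left(8 + 0 + 8\right) + 100\right)^{2} = \left(16 + 100\right)^{2} = 116^{2} = 13456$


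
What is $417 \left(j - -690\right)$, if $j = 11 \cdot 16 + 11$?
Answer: $365709$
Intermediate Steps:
$j = 187$ ($j = 176 + 11 = 187$)
$417 \left(j - -690\right) = 417 \left(187 - -690\right) = 417 \left(187 + 690\right) = 417 \cdot 877 = 365709$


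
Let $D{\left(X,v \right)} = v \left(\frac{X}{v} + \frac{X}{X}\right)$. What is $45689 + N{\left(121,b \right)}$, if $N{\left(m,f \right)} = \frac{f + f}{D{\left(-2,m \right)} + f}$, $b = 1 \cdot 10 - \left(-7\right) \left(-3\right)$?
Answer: $\frac{2467195}{54} \approx 45689.0$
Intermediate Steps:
$b = -11$ ($b = 10 - 21 = -11$)
$D{\left(X,v \right)} = v \left(1 + \frac{X}{v}\right)$ ($D{\left(X,v \right)} = v \left(\frac{X}{v} + 1\right) = v \left(1 + \frac{X}{v}\right)$)
$N{\left(m,f \right)} = \frac{2 f}{-2 + f + m}$ ($N{\left(m,f \right)} = \frac{f + f}{\left(-2 + m\right) + f} = \frac{2 f}{-2 + f + m}$)
$45689 + N{\left(121,b \right)} = 45689 + 2 \left(-11\right) \frac{1}{-2 - 11 + 121} = 45689 + 2 \left(-11\right) \frac{1}{108} = 45689 - \frac{11}{54} = \frac{2467195}{54}$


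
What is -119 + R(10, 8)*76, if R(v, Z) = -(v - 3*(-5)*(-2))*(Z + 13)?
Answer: 31801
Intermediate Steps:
R(v, Z) = -(-30 + v)*(13 + Z) (R(v, Z) = -(v + 15*(-2))*(13 + Z) = -(v - 30)*(13 + Z) = -(-30 + v)*(13 + Z))
-119 + R(10, 8)*76 = -119 + (390 - 13*10 + 30*8 - 1*8*10)*76 = -119 + (390 - 130 + 240 - 80)*76 = -119 + 420*76 = -119 + 31920 = 31801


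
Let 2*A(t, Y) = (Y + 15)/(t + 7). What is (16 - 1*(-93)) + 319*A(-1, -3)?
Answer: 428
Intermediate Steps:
A(t, Y) = (15 + Y)/(2*(7 + t)) (A(t, Y) = ((Y + 15)/(t + 7))/2 = ((15 + Y)/(7 + t))/2 = (15 + Y)/(2*(7 + t)))
(16 - 1*(-93)) + 319*A(-1, -3) = (16 - 1*(-93)) + 319*((15 - 3)/(2*(7 - 1))) = (16 + 93) + 319*((1/2)*12/6) = 109 + 319*((1/2)*(1/6)*12) = 109 + 319*1 = 109 + 319 = 428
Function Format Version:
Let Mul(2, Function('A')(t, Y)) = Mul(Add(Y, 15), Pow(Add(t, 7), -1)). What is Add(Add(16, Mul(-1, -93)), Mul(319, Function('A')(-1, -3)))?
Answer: 428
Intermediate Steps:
Function('A')(t, Y) = Mul(Rational(1, 2), Pow(Add(7, t), -1), Add(15, Y)) (Function('A')(t, Y) = Mul(Rational(1, 2), Mul(Add(Y, 15), Pow(Add(t, 7), -1))) = Mul(Rational(1, 2), Mul(Add(15, Y), Pow(Add(7, t), -1))) = Mul(Rational(1, 2), Mul(Pow(Add(7, t), -1), Add(15, Y))) = Mul(Rational(1, 2), Pow(Add(7, t), -1), Add(15, Y)))
Add(Add(16, Mul(-1, -93)), Mul(319, Function('A')(-1, -3))) = Add(Add(16, Mul(-1, -93)), Mul(319, Mul(Rational(1, 2), Pow(Add(7, -1), -1), Add(15, -3)))) = Add(Add(16, 93), Mul(319, Mul(Rational(1, 2), Pow(6, -1), 12))) = Add(109, Mul(319, Mul(Rational(1, 2), Rational(1, 6), 12))) = Add(109, Mul(319, 1)) = Add(109, 319) = 428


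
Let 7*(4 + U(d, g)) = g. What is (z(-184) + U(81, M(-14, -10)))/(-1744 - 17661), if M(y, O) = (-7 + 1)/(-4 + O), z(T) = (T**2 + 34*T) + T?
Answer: -1343191/950845 ≈ -1.4126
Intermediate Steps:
z(T) = T**2 + 35*T
M(y, O) = -6/(-4 + O)
U(d, g) = -4 + g/7
(z(-184) + U(81, M(-14, -10)))/(-1744 - 17661) = (-184*(35 - 184) + (-4 + (-6/(-4 - 10))/7))/(-1744 - 17661) = (-184*(-149) + (-4 + (-6/(-14))/7))/(-19405) = (27416 + (-4 + (-6*(-1/14))/7))*(-1/19405) = (27416 + (-4 + (1/7)*(3/7)))*(-1/19405) = (27416 + (-4 + 3/49))*(-1/19405) = (27416 - 193/49)*(-1/19405) = (1343191/49)*(-1/19405) = -1343191/950845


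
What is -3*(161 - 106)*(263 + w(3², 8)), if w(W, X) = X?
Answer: -44715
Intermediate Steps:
-3*(161 - 106)*(263 + w(3², 8)) = -3*(161 - 106)*(263 + 8) = -165*271 = -3*14905 = -44715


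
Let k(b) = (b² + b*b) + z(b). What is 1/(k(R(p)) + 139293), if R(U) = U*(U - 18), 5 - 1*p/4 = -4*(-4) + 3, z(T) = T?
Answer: 1/34488909 ≈ 2.8995e-8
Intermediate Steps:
p = -56 (p = 20 - 4*(-4*(-4) + 3) = 20 - 4*(16 + 3) = 20 - 4*19 = 20 - 76 = -56)
R(U) = U*(-18 + U)
k(b) = b + 2*b² (k(b) = (b² + b*b) + b = (b² + b²) + b = 2*b² + b = b + 2*b²)
1/(k(R(p)) + 139293) = 1/((-56*(-18 - 56))*(1 + 2*(-56*(-18 - 56))) + 139293) = 1/((-56*(-74))*(1 + 2*(-56*(-74))) + 139293) = 1/(4144*(1 + 2*4144) + 139293) = 1/(4144*(1 + 8288) + 139293) = 1/(4144*8289 + 139293) = 1/(34349616 + 139293) = 1/34488909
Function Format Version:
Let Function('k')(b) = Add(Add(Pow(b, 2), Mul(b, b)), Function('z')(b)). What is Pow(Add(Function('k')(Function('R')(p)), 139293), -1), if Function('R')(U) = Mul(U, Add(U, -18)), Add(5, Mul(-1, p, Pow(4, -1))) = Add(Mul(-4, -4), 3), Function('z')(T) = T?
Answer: Rational(1, 34488909) ≈ 2.8995e-8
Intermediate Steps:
p = -56 (p = Add(20, Mul(-4, Add(Mul(-4, -4), 3))) = Add(20, Mul(-4, Add(16, 3))) = Add(20, Mul(-4, 19)) = Add(20, -76) = -56)
Function('R')(U) = Mul(U, Add(-18, U))
Function('k')(b) = Add(b, Mul(2, Pow(b, 2))) (Function('k')(b) = Add(Add(Pow(b, 2), Mul(b, b)), b) = Add(Add(Pow(b, 2), Pow(b, 2)), b) = Add(Mul(2, Pow(b, 2)), b) = Add(b, Mul(2, Pow(b, 2))))
Pow(Add(Function('k')(Function('R')(p)), 139293), -1) = Pow(Add(Mul(Mul(-56, Add(-18, -56)), Add(1, Mul(2, Mul(-56, Add(-18, -56))))), 139293), -1) = Pow(Add(Mul(Mul(-56, -74), Add(1, Mul(2, Mul(-56, -74)))), 139293), -1) = Pow(Add(Mul(4144, Add(1, Mul(2, 4144))), 139293), -1) = Pow(Add(Mul(4144, Add(1, 8288)), 139293), -1) = Pow(Add(Mul(4144, 8289), 139293), -1) = Pow(Add(34349616, 139293), -1) = Pow(34488909, -1) = Rational(1, 34488909)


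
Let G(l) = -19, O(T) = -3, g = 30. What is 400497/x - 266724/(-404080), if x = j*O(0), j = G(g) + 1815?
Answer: -835394369/11339495 ≈ -73.671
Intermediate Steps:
j = 1796 (j = -19 + 1815 = 1796)
x = -5388 (x = 1796*(-3) = -5388)
400497/x - 266724/(-404080) = 400497/(-5388) - 266724/(-404080) = 400497*(-1/5388) - 266724*(-1/404080) = -133499/1796 + 66681/101020 = -835394369/11339495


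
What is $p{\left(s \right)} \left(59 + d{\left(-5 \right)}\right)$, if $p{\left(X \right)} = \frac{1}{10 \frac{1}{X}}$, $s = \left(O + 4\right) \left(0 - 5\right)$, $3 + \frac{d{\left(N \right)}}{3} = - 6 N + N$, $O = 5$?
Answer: $- \frac{1125}{2} \approx -562.5$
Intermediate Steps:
$d{\left(N \right)} = -9 - 15 N$ ($d{\left(N \right)} = -9 + 3 \left(- 6 N + N\right) = -9 + 3 \left(- 5 N\right) = -9 - 15 N$)
$s = -45$ ($s = \left(5 + 4\right) \left(0 - 5\right) = 9 \left(-5\right) = -45$)
$p{\left(X \right)} = \frac{X}{10}$
$p{\left(s \right)} \left(59 + d{\left(-5 \right)}\right) = \frac{1}{10} \left(-45\right) \left(59 - -66\right) = - \frac{9 \left(59 + \left(-9 + 75\right)\right)}{2} = - \frac{9 \left(59 + 66\right)}{2} = \left(- \frac{9}{2}\right) 125 = - \frac{1125}{2}$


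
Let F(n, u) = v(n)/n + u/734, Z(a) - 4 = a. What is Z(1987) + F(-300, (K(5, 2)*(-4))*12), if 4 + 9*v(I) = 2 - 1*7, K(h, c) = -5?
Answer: 219245467/110100 ≈ 1991.3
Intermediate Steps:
Z(a) = 4 + a
v(I) = -1 (v(I) = -4/9 + (2 - 1*7)/9 = -4/9 + (2 - 7)/9 = -4/9 + (1/9)*(-5) = -4/9 - 5/9 = -1)
F(n, u) = -1/n + u/734
Z(1987) + F(-300, (K(5, 2)*(-4))*12) = (4 + 1987) + (-1/(-300) + (-5*(-4)*12)/734) = 1991 + (-1*(-1/300) + (20*12)/734) = 1991 + (1/300 + (1/734)*240) = 1991 + (1/300 + 120/367) = 1991 + 36367/110100 = 219245467/110100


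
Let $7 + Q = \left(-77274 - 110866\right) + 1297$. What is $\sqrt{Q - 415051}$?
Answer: $i \sqrt{601901} \approx 775.82 i$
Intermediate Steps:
$Q = -186850$ ($Q = -7 + \left(\left(-77274 - 110866\right) + 1297\right) = -7 + \left(-188140 + 1297\right) = -7 - 186843 = -186850$)
$\sqrt{Q - 415051} = \sqrt{-186850 - 415051} = \sqrt{-601901} = i \sqrt{601901}$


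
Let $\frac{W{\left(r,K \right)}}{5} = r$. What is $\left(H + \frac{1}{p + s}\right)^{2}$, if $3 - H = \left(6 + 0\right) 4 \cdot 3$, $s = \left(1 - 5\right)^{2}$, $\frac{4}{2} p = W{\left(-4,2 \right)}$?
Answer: $\frac{170569}{36} \approx 4738.0$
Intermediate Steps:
$W{\left(r,K \right)} = 5 r$
$p = -10$ ($p = \frac{5 \left(-4\right)}{2} = \frac{1}{2} \left(-20\right) = -10$)
$s = 16$ ($s = \left(-4\right)^{2} = 16$)
$H = -69$ ($H = 3 - \left(6 + 0\right) 4 \cdot 3 = 3 - 6 \cdot 4 \cdot 3 = 3 - 24 \cdot 3 = 3 - 72 = -69$)
$\left(H + \frac{1}{p + s}\right)^{2} = \left(-69 + \frac{1}{-10 + 16}\right)^{2} = \left(-69 + \frac{1}{6}\right)^{2} = \left(- \frac{413}{6}\right)^{2} = \frac{170569}{36}$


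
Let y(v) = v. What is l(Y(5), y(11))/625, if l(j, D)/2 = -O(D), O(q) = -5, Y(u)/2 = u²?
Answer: 2/125 ≈ 0.016000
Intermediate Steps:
Y(u) = 2*u²
l(j, D) = 10 (l(j, D) = 2*(-1*(-5)) = 2*5 = 10)
l(Y(5), y(11))/625 = 10/625 = 10*(1/625) = 2/125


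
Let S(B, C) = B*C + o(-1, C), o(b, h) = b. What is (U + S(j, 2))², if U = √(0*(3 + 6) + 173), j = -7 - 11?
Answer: (37 - √173)² ≈ 568.68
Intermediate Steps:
j = -18
S(B, C) = -1 + B*C (S(B, C) = B*C - 1 = -1 + B*C)
U = √173 (U = √(0*9 + 173) = √(0 + 173) = √173 ≈ 13.153)
(U + S(j, 2))² = (√173 + (-1 - 18*2))² = (√173 + (-1 - 36))² = (√173 - 37)² = (-37 + √173)²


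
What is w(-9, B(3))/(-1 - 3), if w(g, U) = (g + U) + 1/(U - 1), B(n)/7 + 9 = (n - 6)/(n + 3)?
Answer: 20389/1080 ≈ 18.879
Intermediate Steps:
B(n) = -63 + 7*(-6 + n)/(3 + n) (B(n) = -63 + 7*((n - 6)/(n + 3)) = -63 + 7*((-6 + n)/(3 + n)) = -63 + 7*(-6 + n)/(3 + n))
w(g, U) = U + g + 1/(-1 + U) (w(g, U) = (U + g) + 1/(-1 + U) = U + g + 1/(-1 + U))
w(-9, B(3))/(-1 - 3) = ((1 + (7*(-33 - 8*3)/(3 + 3))² - 7*(-33 - 8*3)/(3 + 3) - 1*(-9) + (7*(-33 - 8*3)/(3 + 3))*(-9))/(-1 + 7*(-33 - 8*3)/(3 + 3)))/(-1 - 3) = ((1 + (7*(-33 - 24)/6)² - 7*(-33 - 24)/6 + 9 + (7*(-33 - 24)/6)*(-9))/(-1 + 7*(-33 - 24)/6))/(-4) = -(1 + (7*(⅙)*(-57))² - 7*(-57)/6 + 9 + (7*(⅙)*(-57))*(-9))/(4*(-1 + 7*(⅙)*(-57))) = -(1 + (-133/2)² - 1*(-133/2) + 9 - 133/2*(-9))/(4*(-1 - 133/2)) = -(1 + 17689/4 + 133/2 + 9 + 1197/2)/(4*(-135/2)) = -(-1)*20389/(270*4) = -¼*(-20389/270) = 20389/1080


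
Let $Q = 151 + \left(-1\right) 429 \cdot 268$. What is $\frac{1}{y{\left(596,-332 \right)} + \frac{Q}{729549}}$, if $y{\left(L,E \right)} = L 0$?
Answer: $- \frac{729549}{114821} \approx -6.3538$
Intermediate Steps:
$Q = -114821$ ($Q = 151 - 114972 = -114821$)
$y{\left(L,E \right)} = 0$
$\frac{1}{y{\left(596,-332 \right)} + \frac{Q}{729549}} = \frac{1}{0 - \frac{114821}{729549}} = \frac{1}{- \frac{114821}{729549}} = - \frac{729549}{114821}$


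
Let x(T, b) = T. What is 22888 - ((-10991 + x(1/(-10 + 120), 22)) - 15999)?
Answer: 5486579/110 ≈ 49878.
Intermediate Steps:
22888 - ((-10991 + x(1/(-10 + 120), 22)) - 15999) = 22888 - ((-10991 + 1/(-10 + 120)) - 15999) = 22888 - ((-10991 + 1/110) - 15999) = 22888 - (-1209009/110 - 15999) = 22888 - 1*(-2968899/110) = 22888 + 2968899/110 = 5486579/110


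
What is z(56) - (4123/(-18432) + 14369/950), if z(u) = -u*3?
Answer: -1601339879/8755200 ≈ -182.90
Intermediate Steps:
z(u) = -3*u
z(56) - (4123/(-18432) + 14369/950) = -3*56 - (4123/(-18432) + 14369/950) = -168 - (4123*(-1/18432) + 14369*(1/950)) = -168 - (-4123/18432 + 14369/950) = -168 - 1*130466279/8755200 = -168 - 130466279/8755200 = -1601339879/8755200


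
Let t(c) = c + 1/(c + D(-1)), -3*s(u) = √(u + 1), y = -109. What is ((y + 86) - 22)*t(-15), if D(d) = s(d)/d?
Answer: 678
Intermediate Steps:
s(u) = -√(1 + u)/3 (s(u) = -√(u + 1)/3 = -√(1 + u)/3)
D(d) = -√(1 + d)/(3*d) (D(d) = (-√(1 + d)/3)/d = -√(1 + d)/(3*d))
t(c) = c + 1/c (t(c) = c + 1/(c - ⅓*√(1 - 1)/(-1)) = c + 1/(c - ⅓*(-1)*√0) = c + 1/(c - ⅓*(-1)*0) = c + 1/(c + 0) = c + 1/c)
((y + 86) - 22)*t(-15) = ((-109 + 86) - 22)*(-15 + 1/(-15)) = (-23 - 22)*(-15 - 1/15) = -45*(-226/15) = 678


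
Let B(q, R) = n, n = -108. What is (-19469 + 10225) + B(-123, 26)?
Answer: -9352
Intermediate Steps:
B(q, R) = -108
(-19469 + 10225) + B(-123, 26) = (-19469 + 10225) - 108 = -9244 - 108 = -9352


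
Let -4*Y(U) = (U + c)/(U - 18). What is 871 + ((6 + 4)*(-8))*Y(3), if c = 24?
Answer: 835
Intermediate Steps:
Y(U) = -(24 + U)/(4*(-18 + U)) (Y(U) = -(U + 24)/(4*(U - 18)) = -(24 + U)/(4*(-18 + U)))
871 + ((6 + 4)*(-8))*Y(3) = 871 + ((6 + 4)*(-8))*((-24 - 1*3)/(4*(-18 + 3))) = 871 + (10*(-8))*((¼)*(-24 - 3)/(-15)) = 871 - 20*(-1)*(-27)/15 = 871 - 80*9/20 = 871 - 36 = 835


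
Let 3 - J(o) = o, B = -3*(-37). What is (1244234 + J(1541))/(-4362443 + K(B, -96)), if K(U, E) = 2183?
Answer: -103558/363355 ≈ -0.28501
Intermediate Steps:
B = 111
J(o) = 3 - o
(1244234 + J(1541))/(-4362443 + K(B, -96)) = (1244234 + (3 - 1*1541))/(-4362443 + 2183) = (1244234 + (3 - 1541))/(-4360260) = (1244234 - 1538)*(-1/4360260) = 1242696*(-1/4360260) = -103558/363355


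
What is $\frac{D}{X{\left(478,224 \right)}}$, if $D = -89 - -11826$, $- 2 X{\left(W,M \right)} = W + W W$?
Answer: $- \frac{11737}{114481} \approx -0.10252$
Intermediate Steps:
$X{\left(W,M \right)} = - \frac{W}{2} - \frac{W^{2}}{2}$ ($X{\left(W,M \right)} = - \frac{W + W W}{2} = - \frac{W + W^{2}}{2} = - \frac{W}{2} - \frac{W^{2}}{2}$)
$D = 11737$ ($D = -89 + 11826 = 11737$)
$\frac{D}{X{\left(478,224 \right)}} = \frac{11737}{\left(- \frac{1}{2}\right) 478 \left(1 + 478\right)} = \frac{11737}{\left(- \frac{1}{2}\right) 478 \cdot 479} = \frac{11737}{-114481} = 11737 \left(- \frac{1}{114481}\right) = - \frac{11737}{114481}$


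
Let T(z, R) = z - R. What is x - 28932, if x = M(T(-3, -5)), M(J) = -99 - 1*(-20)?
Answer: -29011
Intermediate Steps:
M(J) = -79 (M(J) = -99 + 20 = -79)
x = -79
x - 28932 = -79 - 28932 = -29011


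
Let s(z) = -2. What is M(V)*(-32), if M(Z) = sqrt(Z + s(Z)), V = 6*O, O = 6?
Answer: -32*sqrt(34) ≈ -186.59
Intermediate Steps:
V = 36 (V = 6*6 = 36)
M(Z) = sqrt(-2 + Z) (M(Z) = sqrt(Z - 2) = sqrt(-2 + Z))
M(V)*(-32) = sqrt(-2 + 36)*(-32) = sqrt(34)*(-32) = -32*sqrt(34)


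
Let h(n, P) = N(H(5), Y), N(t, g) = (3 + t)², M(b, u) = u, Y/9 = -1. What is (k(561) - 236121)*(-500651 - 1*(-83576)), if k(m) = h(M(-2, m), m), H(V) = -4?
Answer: 98479749000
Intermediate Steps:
Y = -9 (Y = 9*(-1) = -9)
h(n, P) = 1 (h(n, P) = (3 - 4)² = (-1)² = 1)
k(m) = 1
(k(561) - 236121)*(-500651 - 1*(-83576)) = (1 - 236121)*(-500651 - 1*(-83576)) = -236120*(-500651 + 83576) = -236120*(-417075) = 98479749000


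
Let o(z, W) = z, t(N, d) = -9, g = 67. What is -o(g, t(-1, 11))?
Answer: -67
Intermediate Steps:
-o(g, t(-1, 11)) = -1*67 = -67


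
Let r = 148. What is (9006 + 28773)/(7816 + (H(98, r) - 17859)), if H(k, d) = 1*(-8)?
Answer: -37779/10051 ≈ -3.7587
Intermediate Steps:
H(k, d) = -8
(9006 + 28773)/(7816 + (H(98, r) - 17859)) = (9006 + 28773)/(7816 + (-8 - 17859)) = 37779/(7816 - 17867) = 37779/(-10051) = 37779*(-1/10051) = -37779/10051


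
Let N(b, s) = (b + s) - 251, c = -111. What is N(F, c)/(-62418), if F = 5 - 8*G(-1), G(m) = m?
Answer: 349/62418 ≈ 0.0055913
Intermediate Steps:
F = 13 (F = 5 - 8*(-1) = 5 + 8 = 13)
N(b, s) = -251 + b + s
N(F, c)/(-62418) = (-251 + 13 - 111)/(-62418) = -349*(-1/62418) = 349/62418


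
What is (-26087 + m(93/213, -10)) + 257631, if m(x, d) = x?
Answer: 16439655/71 ≈ 2.3154e+5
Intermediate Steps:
(-26087 + m(93/213, -10)) + 257631 = (-26087 + 93/213) + 257631 = (-26087 + 93*(1/213)) + 257631 = (-26087 + 31/71) + 257631 = -1852146/71 + 257631 = 16439655/71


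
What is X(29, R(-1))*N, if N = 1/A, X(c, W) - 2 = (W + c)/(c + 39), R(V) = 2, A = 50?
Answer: 167/3400 ≈ 0.049118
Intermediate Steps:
X(c, W) = 2 + (W + c)/(39 + c) (X(c, W) = 2 + (W + c)/(c + 39) = 2 + (W + c)/(39 + c))
N = 1/50 ≈ 0.020000
X(29, R(-1))*N = ((78 + 2 + 3*29)/(39 + 29))*(1/50) = ((78 + 2 + 87)/68)*(1/50) = ((1/68)*167)*(1/50) = (167/68)*(1/50) = 167/3400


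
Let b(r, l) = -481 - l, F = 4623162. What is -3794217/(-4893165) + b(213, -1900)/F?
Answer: 1949802583921/2513543831970 ≈ 0.77572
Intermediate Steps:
-3794217/(-4893165) + b(213, -1900)/F = -3794217/(-4893165) + (-481 - 1*(-1900))/4623162 = -3794217*(-1/4893165) + (-481 + 1900)*(1/4623162) = 1264739/1631055 + 1419*(1/4623162) = 1264739/1631055 + 473/1541054 = 1949802583921/2513543831970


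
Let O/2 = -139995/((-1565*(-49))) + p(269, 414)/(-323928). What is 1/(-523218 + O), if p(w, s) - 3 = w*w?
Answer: -621010467/324926399399491 ≈ -1.9112e-6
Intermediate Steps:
p(w, s) = 3 + w**2 (p(w, s) = 3 + w*w = 3 + w**2)
O = -2544876685/621010467 (O = 2*(-139995/((-1565*(-49))) + (3 + 269**2)/(-323928)) = 2*(-139995/76685 + (3 + 72361)*(-1/323928)) = 2*(-139995*1/76685 + 72364*(-1/323928)) = 2*(-27999/15337 - 18091/80982) = 2*(-2544876685/1242020934) = -2544876685/621010467 ≈ -4.0980)
1/(-523218 + O) = 1/(-523218 - 2544876685/621010467) = 1/(-324926399399491/621010467) = -621010467/324926399399491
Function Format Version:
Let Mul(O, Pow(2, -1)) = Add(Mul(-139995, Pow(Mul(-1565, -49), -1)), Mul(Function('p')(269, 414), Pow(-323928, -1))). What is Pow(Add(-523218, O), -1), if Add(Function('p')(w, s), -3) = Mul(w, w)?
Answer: Rational(-621010467, 324926399399491) ≈ -1.9112e-6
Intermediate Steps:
Function('p')(w, s) = Add(3, Pow(w, 2)) (Function('p')(w, s) = Add(3, Mul(w, w)) = Add(3, Pow(w, 2)))
O = Rational(-2544876685, 621010467) (O = Mul(2, Add(Mul(-139995, Pow(Mul(-1565, -49), -1)), Mul(Add(3, Pow(269, 2)), Pow(-323928, -1)))) = Mul(2, Add(Mul(-139995, Pow(76685, -1)), Mul(Add(3, 72361), Rational(-1, 323928)))) = Mul(2, Add(Mul(-139995, Rational(1, 76685)), Mul(72364, Rational(-1, 323928)))) = Mul(2, Add(Rational(-27999, 15337), Rational(-18091, 80982))) = Mul(2, Rational(-2544876685, 1242020934)) = Rational(-2544876685, 621010467) ≈ -4.0980)
Pow(Add(-523218, O), -1) = Pow(Add(-523218, Rational(-2544876685, 621010467)), -1) = Pow(Rational(-324926399399491, 621010467), -1) = Rational(-621010467, 324926399399491)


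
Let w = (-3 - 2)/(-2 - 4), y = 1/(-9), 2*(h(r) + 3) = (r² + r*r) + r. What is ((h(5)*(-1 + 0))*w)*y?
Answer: 245/108 ≈ 2.2685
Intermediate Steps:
h(r) = -3 + r² + r/2 (h(r) = -3 + ((r² + r*r) + r)/2 = -3 + ((r² + r²) + r)/2 = -3 + (2*r² + r)/2 = -3 + (r + 2*r²)/2 = -3 + (r² + r/2) = -3 + r² + r/2)
y = -⅑ ≈ -0.11111
w = ⅚ (w = -5/(-6) = -5*(-⅙) = ⅚ ≈ 0.83333)
((h(5)*(-1 + 0))*w)*y = (((-3 + 5² + (½)*5)*(-1 + 0))*(⅚))*(-⅑) = (((-3 + 25 + 5/2)*(-1))*(⅚))*(-⅑) = (((49/2)*(-1))*(⅚))*(-⅑) = -49/2*⅚*(-⅑) = -245/12*(-⅑) = 245/108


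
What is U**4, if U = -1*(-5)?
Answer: 625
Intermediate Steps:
U = 5
U**4 = 5**4 = 625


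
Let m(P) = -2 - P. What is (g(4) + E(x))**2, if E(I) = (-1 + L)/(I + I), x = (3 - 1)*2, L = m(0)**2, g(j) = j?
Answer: 1225/64 ≈ 19.141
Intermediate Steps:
L = 4 (L = (-2 - 1*0)**2 = (-2 + 0)**2 = (-2)**2 = 4)
x = 4 (x = 2*2 = 4)
E(I) = 3/(2*I) (E(I) = (-1 + 4)/(I + I) = 3/((2*I)) = 3*(1/(2*I)) = 3/(2*I))
(g(4) + E(x))**2 = (4 + (3/2)/4)**2 = (4 + (3/2)*(1/4))**2 = (4 + 3/8)**2 = (35/8)**2 = 1225/64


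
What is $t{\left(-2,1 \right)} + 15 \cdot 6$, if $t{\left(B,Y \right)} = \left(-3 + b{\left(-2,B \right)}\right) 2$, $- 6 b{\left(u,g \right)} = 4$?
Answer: $\frac{248}{3} \approx 82.667$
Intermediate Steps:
$b{\left(u,g \right)} = - \frac{2}{3}$ ($b{\left(u,g \right)} = \left(- \frac{1}{6}\right) 4 = - \frac{2}{3}$)
$t{\left(B,Y \right)} = - \frac{22}{3}$ ($t{\left(B,Y \right)} = \left(-3 - \frac{2}{3}\right) 2 = \left(- \frac{11}{3}\right) 2 = - \frac{22}{3}$)
$t{\left(-2,1 \right)} + 15 \cdot 6 = - \frac{22}{3} + 15 \cdot 6 = - \frac{22}{3} + 90 = \frac{248}{3}$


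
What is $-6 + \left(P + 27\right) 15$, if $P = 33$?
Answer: $894$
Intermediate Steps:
$-6 + \left(P + 27\right) 15 = -6 + \left(33 + 27\right) 15 = -6 + 60 \cdot 15 = -6 + 900 = 894$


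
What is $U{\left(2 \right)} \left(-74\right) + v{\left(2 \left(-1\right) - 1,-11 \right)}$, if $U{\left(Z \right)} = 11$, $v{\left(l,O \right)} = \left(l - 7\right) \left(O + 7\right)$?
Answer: $-774$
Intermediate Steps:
$v{\left(l,O \right)} = \left(-7 + l\right) \left(7 + O\right)$
$U{\left(2 \right)} \left(-74\right) + v{\left(2 \left(-1\right) - 1,-11 \right)} = 11 \left(-74\right) - \left(-28 + 4 \left(2 \left(-1\right) - 1\right)\right) = -814 + \left(-49 + 77 + 7 \left(-2 - 1\right) - 11 \left(-2 - 1\right)\right) = -814 + \left(-49 + 77 + 7 \left(-3\right) - -33\right) = -814 + \left(-49 + 77 - 21 + 33\right) = -814 + 40 = -774$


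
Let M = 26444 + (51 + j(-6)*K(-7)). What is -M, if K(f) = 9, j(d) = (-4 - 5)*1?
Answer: -26414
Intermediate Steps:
j(d) = -9 (j(d) = -9*1 = -9)
M = 26414 (M = 26444 + (51 - 9*9) = 26444 + (51 - 81) = 26444 - 30 = 26414)
-M = -1*26414 = -26414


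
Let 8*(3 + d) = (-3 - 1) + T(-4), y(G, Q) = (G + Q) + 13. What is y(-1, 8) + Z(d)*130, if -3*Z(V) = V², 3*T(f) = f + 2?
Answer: -115865/216 ≈ -536.41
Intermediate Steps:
y(G, Q) = 13 + G + Q
T(f) = ⅔ + f/3 (T(f) = (f + 2)/3 = (2 + f)/3 = ⅔ + f/3)
d = -43/12 (d = -3 + ((-3 - 1) + (⅔ + (⅓)*(-4)))/8 = -3 + (-4 + (⅔ - 4/3))/8 = -3 + (-4 - ⅔)/8 = -3 + (⅛)*(-14/3) = -3 - 7/12 = -43/12 ≈ -3.5833)
Z(V) = -V²/3
y(-1, 8) + Z(d)*130 = (13 - 1 + 8) - (-43/12)²/3*130 = 20 - ⅓*1849/144*130 = 20 - 1849/432*130 = 20 - 120185/216 = -115865/216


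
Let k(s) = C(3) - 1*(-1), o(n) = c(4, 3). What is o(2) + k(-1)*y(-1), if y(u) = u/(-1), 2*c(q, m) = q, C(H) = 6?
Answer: 9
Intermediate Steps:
c(q, m) = q/2
o(n) = 2 (o(n) = (½)*4 = 2)
y(u) = -u (y(u) = u*(-1) = -u)
k(s) = 7 (k(s) = 6 - 1*(-1) = 6 + 1 = 7)
o(2) + k(-1)*y(-1) = 2 + 7*(-1*(-1)) = 2 + 7*1 = 2 + 7 = 9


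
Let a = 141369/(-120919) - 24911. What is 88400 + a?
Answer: 7676885022/120919 ≈ 63488.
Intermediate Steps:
a = -3012354578/120919 (a = 141369*(-1/120919) - 24911 = -141369/120919 - 24911 = -3012354578/120919 ≈ -24912.)
88400 + a = 88400 - 3012354578/120919 = 7676885022/120919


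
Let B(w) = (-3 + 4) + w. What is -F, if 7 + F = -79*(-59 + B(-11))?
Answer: -5444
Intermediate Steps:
B(w) = 1 + w
F = 5444 (F = -7 - 79*(-59 + (1 - 11)) = -7 - 79*(-59 - 10) = -7 - 79*(-69) = -7 + 5451 = 5444)
-F = -1*5444 = -5444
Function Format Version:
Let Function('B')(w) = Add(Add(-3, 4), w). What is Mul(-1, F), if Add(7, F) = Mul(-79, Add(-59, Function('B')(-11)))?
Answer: -5444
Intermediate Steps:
Function('B')(w) = Add(1, w)
F = 5444 (F = Add(-7, Mul(-79, Add(-59, Add(1, -11)))) = Add(-7, Mul(-79, Add(-59, -10))) = Add(-7, Mul(-79, -69)) = Add(-7, 5451) = 5444)
Mul(-1, F) = Mul(-1, 5444) = -5444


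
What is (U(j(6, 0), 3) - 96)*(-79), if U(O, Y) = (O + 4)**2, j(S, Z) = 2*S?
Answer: -12640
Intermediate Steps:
U(O, Y) = (4 + O)**2
(U(j(6, 0), 3) - 96)*(-79) = ((4 + 2*6)**2 - 96)*(-79) = ((4 + 12)**2 - 96)*(-79) = (16**2 - 96)*(-79) = (256 - 96)*(-79) = 160*(-79) = -12640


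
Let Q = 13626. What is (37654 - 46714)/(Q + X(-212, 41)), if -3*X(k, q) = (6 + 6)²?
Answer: -1510/2263 ≈ -0.66726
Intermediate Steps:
X(k, q) = -48 (X(k, q) = -(6 + 6)²/3 = -⅓*12² = -⅓*144 = -48)
(37654 - 46714)/(Q + X(-212, 41)) = (37654 - 46714)/(13626 - 48) = -9060/13578 = -9060*1/13578 = -1510/2263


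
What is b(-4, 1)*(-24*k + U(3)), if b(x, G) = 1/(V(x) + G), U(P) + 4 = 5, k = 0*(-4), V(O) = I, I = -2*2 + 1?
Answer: -½ ≈ -0.50000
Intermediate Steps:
I = -3 (I = -4 + 1 = -3)
V(O) = -3
k = 0
U(P) = 1 (U(P) = -4 + 5 = 1)
b(x, G) = 1/(-3 + G)
b(-4, 1)*(-24*k + U(3)) = (-24*0 + 1)/(-3 + 1) = (0 + 1)/(-2) = -½*1 = -½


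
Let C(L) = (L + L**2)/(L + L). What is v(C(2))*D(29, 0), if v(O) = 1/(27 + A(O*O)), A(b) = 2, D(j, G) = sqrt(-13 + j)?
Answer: 4/29 ≈ 0.13793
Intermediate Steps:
C(L) = (L + L**2)/(2*L) (C(L) = (L + L**2)/((2*L)) = (L + L**2)*(1/(2*L)) = (L + L**2)/(2*L))
v(O) = 1/29 (v(O) = 1/(27 + 2) = 1/29)
v(C(2))*D(29, 0) = sqrt(-13 + 29)/29 = sqrt(16)/29 = (1/29)*4 = 4/29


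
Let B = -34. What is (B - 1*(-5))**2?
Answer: 841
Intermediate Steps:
(B - 1*(-5))**2 = (-34 - 1*(-5))**2 = (-34 + 5)**2 = (-29)**2 = 841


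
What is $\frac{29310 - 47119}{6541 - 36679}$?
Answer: $\frac{17809}{30138} \approx 0.59091$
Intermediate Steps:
$\frac{29310 - 47119}{6541 - 36679} = - \frac{17809}{-30138} = \left(-17809\right) \left(- \frac{1}{30138}\right) = \frac{17809}{30138}$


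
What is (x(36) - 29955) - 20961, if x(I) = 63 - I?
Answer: -50889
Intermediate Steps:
(x(36) - 29955) - 20961 = ((63 - 1*36) - 29955) - 20961 = ((63 - 36) - 29955) - 20961 = (27 - 29955) - 20961 = -29928 - 20961 = -50889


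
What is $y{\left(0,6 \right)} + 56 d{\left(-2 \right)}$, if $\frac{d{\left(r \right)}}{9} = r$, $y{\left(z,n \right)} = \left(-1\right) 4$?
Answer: $-1012$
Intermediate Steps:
$y{\left(z,n \right)} = -4$
$d{\left(r \right)} = 9 r$
$y{\left(0,6 \right)} + 56 d{\left(-2 \right)} = -4 + 56 \cdot 9 \left(-2\right) = -4 + 56 \left(-18\right) = -4 - 1008 = -1012$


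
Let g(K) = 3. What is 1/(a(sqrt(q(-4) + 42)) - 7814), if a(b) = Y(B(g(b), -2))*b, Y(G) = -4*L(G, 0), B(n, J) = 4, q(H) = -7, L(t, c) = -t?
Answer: -3907/30524818 - 4*sqrt(35)/15262409 ≈ -0.00012954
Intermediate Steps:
Y(G) = 4*G (Y(G) = -(-4)*G = 4*G)
a(b) = 16*b (a(b) = (4*4)*b = 16*b)
1/(a(sqrt(q(-4) + 42)) - 7814) = 1/(16*sqrt(-7 + 42) - 7814) = 1/(16*sqrt(35) - 7814) = 1/(-7814 + 16*sqrt(35))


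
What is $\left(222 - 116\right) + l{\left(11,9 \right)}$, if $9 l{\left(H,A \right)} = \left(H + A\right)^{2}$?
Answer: $\frac{1354}{9} \approx 150.44$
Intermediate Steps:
$l{\left(H,A \right)} = \frac{\left(A + H\right)^{2}}{9}$ ($l{\left(H,A \right)} = \frac{\left(H + A\right)^{2}}{9} = \frac{\left(A + H\right)^{2}}{9}$)
$\left(222 - 116\right) + l{\left(11,9 \right)} = \left(222 - 116\right) + \frac{\left(9 + 11\right)^{2}}{9} = 106 + \frac{20^{2}}{9} = 106 + \frac{1}{9} \cdot 400 = 106 + \frac{400}{9} = \frac{1354}{9}$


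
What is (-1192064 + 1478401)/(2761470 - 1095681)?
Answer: 286337/1665789 ≈ 0.17189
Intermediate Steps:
(-1192064 + 1478401)/(2761470 - 1095681) = 286337/1665789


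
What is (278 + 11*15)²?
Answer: 196249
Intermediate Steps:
(278 + 11*15)² = (278 + 165)² = 443² = 196249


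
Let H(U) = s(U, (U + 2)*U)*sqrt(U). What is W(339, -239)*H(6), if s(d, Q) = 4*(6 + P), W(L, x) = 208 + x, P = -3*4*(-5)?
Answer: -8184*sqrt(6) ≈ -20047.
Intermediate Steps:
P = 60 (P = -12*(-5) = 60)
s(d, Q) = 264 (s(d, Q) = 4*(6 + 60) = 4*66 = 264)
H(U) = 264*sqrt(U)
W(339, -239)*H(6) = (208 - 239)*(264*sqrt(6)) = -8184*sqrt(6)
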